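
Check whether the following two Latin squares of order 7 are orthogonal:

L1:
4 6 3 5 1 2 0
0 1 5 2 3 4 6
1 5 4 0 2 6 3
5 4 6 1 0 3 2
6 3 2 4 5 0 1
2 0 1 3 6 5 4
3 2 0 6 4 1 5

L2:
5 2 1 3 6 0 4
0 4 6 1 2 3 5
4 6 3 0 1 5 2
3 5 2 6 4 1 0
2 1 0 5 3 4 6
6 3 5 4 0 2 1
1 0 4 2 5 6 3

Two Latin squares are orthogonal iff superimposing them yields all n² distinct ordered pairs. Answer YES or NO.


Form the n² = 49 superimposed pairs (L1[i][j], L2[i][j]), row by row (rows and columns indexed from 0):
row 0: (4,5) (6,2) (3,1) (5,3) (1,6) (2,0) (0,4)
row 1: (0,0) (1,4) (5,6) (2,1) (3,2) (4,3) (6,5)
row 2: (1,4) (5,6) (4,3) (0,0) (2,1) (6,5) (3,2)
row 3: (5,3) (4,5) (6,2) (1,6) (0,4) (3,1) (2,0)
row 4: (6,2) (3,1) (2,0) (4,5) (5,3) (0,4) (1,6)
row 5: (2,6) (0,3) (1,5) (3,4) (6,0) (5,2) (4,1)
row 6: (3,1) (2,0) (0,4) (6,2) (4,5) (1,6) (5,3)
Orthogonality requires all 49 pairs distinct.
But the pair (1,4) repeats: cell (1,1) has L1 = 1, L2 = 4, and cell (2,0) has L1 = 1, L2 = 4.
A repeated pair means some other pair never occurs (only 21 distinct pairs out of 49), so the squares are not orthogonal.
Conclusion: NO.

NO


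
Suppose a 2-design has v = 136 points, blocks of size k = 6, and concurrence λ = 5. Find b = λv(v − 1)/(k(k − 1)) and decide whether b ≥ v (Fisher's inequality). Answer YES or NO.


b = λv(v − 1)/(k(k − 1)) = 5·136·135/(6·5) = 91800/30 = 3060.
Compare with v = 136: b ≥ v, so Fisher's inequality holds.

YES


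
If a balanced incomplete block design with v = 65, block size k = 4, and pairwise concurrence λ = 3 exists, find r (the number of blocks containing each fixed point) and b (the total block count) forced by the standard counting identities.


Any 2-(v, k, λ) BIBD satisfies two necessary conditions:
  (i)  Each point sits in r blocks, and counting incidences through any fixed point gives r(k − 1) = λ(v − 1), so r = λ(v − 1)/(k − 1).
  (ii) Total incidences bk = vr, so b = vr/k.
Step 1: r = λ(v − 1)/(k − 1) = 3·(65 − 1)/(4 − 1) = 3·64/3 = 192/3 = 64.
Step 2: b = vr/k = 65·64/4 = 4160/4 = 1040.
Check integrality: r = 64 ∈ Z ✓, b = 1040 ∈ Z ✓.
(These identities are necessary conditions: they determine r and b for any design with these parameters, but do not by themselves prove that one exists.)

r = 64, b = 1040.


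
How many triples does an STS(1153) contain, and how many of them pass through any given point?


An STS(v) is a 2-(v, 3, 1) BIBD: block size k = 3, λ = 1.
Replication: r(k − 1) = λ(v − 1) ⇒ r·2 = 1153 − 1 = 1152 ⇒ r = 576.
Block count: bk = vr ⇒ b·3 = 1153·576 = 664128 ⇒ b = 221376.
(Check via b = v(v − 1)/6 = 1153·1152/6 = 1328256/6 = 221376.)

r = 576, b = 221376.


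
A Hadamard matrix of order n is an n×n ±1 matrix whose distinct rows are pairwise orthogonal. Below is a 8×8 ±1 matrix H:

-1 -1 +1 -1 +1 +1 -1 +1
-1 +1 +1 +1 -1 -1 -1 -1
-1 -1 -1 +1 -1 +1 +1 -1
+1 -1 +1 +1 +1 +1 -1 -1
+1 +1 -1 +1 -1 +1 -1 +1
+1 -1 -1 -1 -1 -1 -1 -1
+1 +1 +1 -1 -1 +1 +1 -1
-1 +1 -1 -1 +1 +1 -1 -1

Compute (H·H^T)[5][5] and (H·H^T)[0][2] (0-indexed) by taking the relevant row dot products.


Row 0 of H: [-1, -1, 1, -1, 1, 1, -1, 1].
Row 2 of H: [-1, -1, -1, 1, -1, 1, 1, -1].
Row 5 of H: [1, -1, -1, -1, -1, -1, -1, -1].
(H·H^T)[5][5] = Σ_j H[5][j]·H[5][j] = (1)² + (-1)² + (-1)² + (-1)² + (-1)² + (-1)² + (-1)² + (-1)² = 1 + 1 + 1 + 1 + 1 + 1 + 1 + 1 = 8.
(H·H^T)[0][2] = Σ_j H[0][j]·H[2][j] = (-1)·(-1) + (-1)·(-1) + (1)·(-1) + (-1)·(1) + (1)·(-1) + (1)·(1) + (-1)·(1) + (1)·(-1) = 1 + 1 + -1 + -1 + -1 + 1 + -1 + -1 = -2.
Rows 0 and 2 are not orthogonal (dot product = -2 ≠ 0), so H is not a Hadamard matrix.

(5,5) entry = 8; (0,2) entry = -2.


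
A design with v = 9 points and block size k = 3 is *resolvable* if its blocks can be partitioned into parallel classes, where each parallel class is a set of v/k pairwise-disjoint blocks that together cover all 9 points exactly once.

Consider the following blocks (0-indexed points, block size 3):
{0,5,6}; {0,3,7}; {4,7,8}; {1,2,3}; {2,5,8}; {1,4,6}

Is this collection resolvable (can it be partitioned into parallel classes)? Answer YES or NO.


v = 9, block size k = 3, number of blocks = 6.
For resolvability, blocks must partition into parallel classes of size v/k = 3.
Total blocks must therefore be a multiple of 3: 6 = 3·2 + 0 ⇒ divisible ✓.
Greedy packing gives 2 candidate class(es). Each should be a full parallel class (size 3, covers all 9 points).
  Class 1 (3 blocks): {0,5,6}; {4,7,8}; {1,2,3}. Points covered: [0, 1, 2, 3, 4, 5, 6, 7, 8].
  Class 2 (3 blocks): {0,3,7}; {2,5,8}; {1,4,6}. Points covered: [0, 1, 2, 3, 4, 5, 6, 7, 8].
All classes full (size 3)? YES. All classes cover every point? YES.
Resolvable? YES.

YES


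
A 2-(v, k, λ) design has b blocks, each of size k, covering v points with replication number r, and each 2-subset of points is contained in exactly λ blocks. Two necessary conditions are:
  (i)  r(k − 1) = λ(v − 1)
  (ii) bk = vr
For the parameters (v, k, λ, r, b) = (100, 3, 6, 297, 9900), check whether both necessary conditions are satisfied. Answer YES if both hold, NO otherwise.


Condition (i): r(k − 1) = 297·2 = 594; λ(v − 1) = 6·99 = 594. Match? YES.
Condition (ii): bk = 9900·3 = 29700; vr = 100·297 = 29700. Match? YES.
Both conditions hold? YES.

YES


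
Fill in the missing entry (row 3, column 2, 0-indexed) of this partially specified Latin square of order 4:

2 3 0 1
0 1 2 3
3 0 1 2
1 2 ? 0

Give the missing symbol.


Row 3 contains symbols [0, 1, 2] — missing [3].
Column 2 contains symbols [0, 1, 2] — missing [3].
The missing symbol must appear in both missing sets; intersection = [3].
Therefore the hidden value is 3.

Missing value = 3.


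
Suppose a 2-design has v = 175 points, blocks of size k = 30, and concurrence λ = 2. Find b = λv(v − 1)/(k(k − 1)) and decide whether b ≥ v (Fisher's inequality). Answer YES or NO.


r = λ(v − 1)/(k − 1) = 2·174/29 = 12.
b = vr/k = 175·12/30 = 70.
Fisher's inequality: b ≥ v ⇔ 70 ≥ 175? NO.

NO


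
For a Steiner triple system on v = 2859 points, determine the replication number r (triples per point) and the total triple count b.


An STS(v) is a 2-(v, 3, 1) BIBD: block size k = 3, λ = 1.
Replication: r(k − 1) = λ(v − 1) ⇒ r·2 = 2859 − 1 = 2858 ⇒ r = 1429.
Block count: bk = vr ⇒ b·3 = 2859·1429 = 4085511 ⇒ b = 1361837.

r = 1429, b = 1361837.


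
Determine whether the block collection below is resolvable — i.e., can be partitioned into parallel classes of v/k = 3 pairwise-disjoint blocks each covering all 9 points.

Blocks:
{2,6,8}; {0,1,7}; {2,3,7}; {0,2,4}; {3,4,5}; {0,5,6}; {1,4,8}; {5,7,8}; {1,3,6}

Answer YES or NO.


v = 9, block size k = 3, number of blocks = 9.
For resolvability, blocks must partition into parallel classes of size v/k = 3.
Total blocks must therefore be a multiple of 3: 9 = 3·3 + 0 ⇒ divisible ✓.
Greedy packing gives 3 candidate class(es). Each should be a full parallel class (size 3, covers all 9 points).
  Class 1 (3 blocks): {2,6,8}; {0,1,7}; {3,4,5}. Points covered: [0, 1, 2, 3, 4, 5, 6, 7, 8].
  Class 2 (3 blocks): {2,3,7}; {0,5,6}; {1,4,8}. Points covered: [0, 1, 2, 3, 4, 5, 6, 7, 8].
  Class 3 (3 blocks): {0,2,4}; {5,7,8}; {1,3,6}. Points covered: [0, 1, 2, 3, 4, 5, 6, 7, 8].
All classes full (size 3)? YES. All classes cover every point? YES.
Resolvable? YES.

YES


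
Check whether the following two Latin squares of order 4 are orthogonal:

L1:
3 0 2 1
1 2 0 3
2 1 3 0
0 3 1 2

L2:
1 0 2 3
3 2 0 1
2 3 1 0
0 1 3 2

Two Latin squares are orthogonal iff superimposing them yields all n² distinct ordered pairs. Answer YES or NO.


Form the n² = 16 superimposed pairs (L1[i][j], L2[i][j]), row by row (rows and columns indexed from 0):
row 0: (3,1) (0,0) (2,2) (1,3)
row 1: (1,3) (2,2) (0,0) (3,1)
row 2: (2,2) (1,3) (3,1) (0,0)
row 3: (0,0) (3,1) (1,3) (2,2)
Orthogonality requires all 16 pairs distinct.
But the pair (1,3) repeats: cell (0,3) has L1 = 1, L2 = 3, and cell (1,0) has L1 = 1, L2 = 3.
A repeated pair means some other pair never occurs (only 4 distinct pairs out of 16), so the squares are not orthogonal.
Conclusion: NO.

NO


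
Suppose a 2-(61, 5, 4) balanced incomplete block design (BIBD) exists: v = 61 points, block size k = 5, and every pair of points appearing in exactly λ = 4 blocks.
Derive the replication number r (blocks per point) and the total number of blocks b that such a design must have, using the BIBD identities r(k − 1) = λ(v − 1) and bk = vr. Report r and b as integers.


Any 2-(v, k, λ) BIBD satisfies two necessary conditions:
  (i)  Each point sits in r blocks, and counting incidences through any fixed point gives r(k − 1) = λ(v − 1), so r = λ(v − 1)/(k − 1).
  (ii) Total incidences bk = vr, so b = vr/k.
Step 1: r = λ(v − 1)/(k − 1) = 4·(61 − 1)/(5 − 1) = 4·60/4 = 240/4 = 60.
Step 2: b = vr/k = 61·60/5 = 3660/5 = 732.
Check integrality: r = 60 ∈ Z ✓, b = 732 ∈ Z ✓.
(These identities are necessary conditions: they determine r and b for any design with these parameters, but do not by themselves prove that one exists.)

r = 60, b = 732.


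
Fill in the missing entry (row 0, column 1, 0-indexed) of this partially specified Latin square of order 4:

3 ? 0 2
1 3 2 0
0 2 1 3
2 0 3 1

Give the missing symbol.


Row 0 contains symbols [0, 2, 3] — missing [1].
Column 1 contains symbols [0, 2, 3] — missing [1].
The missing symbol must appear in both missing sets; intersection = [1].
Therefore the hidden value is 1.

Missing value = 1.


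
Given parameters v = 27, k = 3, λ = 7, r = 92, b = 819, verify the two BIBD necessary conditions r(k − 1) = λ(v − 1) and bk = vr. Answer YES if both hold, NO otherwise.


Condition (i): r(k − 1) = 92·2 = 184; λ(v − 1) = 7·26 = 182. Match? NO.
Condition (ii): bk = 819·3 = 2457; vr = 27·92 = 2484. Match? NO.
Both conditions hold? NO.

NO


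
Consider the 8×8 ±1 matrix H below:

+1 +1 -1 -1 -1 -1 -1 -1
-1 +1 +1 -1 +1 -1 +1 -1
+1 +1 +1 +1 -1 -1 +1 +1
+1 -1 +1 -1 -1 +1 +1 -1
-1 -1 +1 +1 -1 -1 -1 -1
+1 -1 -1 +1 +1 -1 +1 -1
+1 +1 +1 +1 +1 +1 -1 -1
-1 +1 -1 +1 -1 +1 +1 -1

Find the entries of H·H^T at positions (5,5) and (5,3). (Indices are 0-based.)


Row 3 of H: [1, -1, 1, -1, -1, 1, 1, -1].
Row 5 of H: [1, -1, -1, 1, 1, -1, 1, -1].
(H·H^T)[5][5] = Σ_j H[5][j]·H[5][j] = (1)² + (-1)² + (-1)² + (1)² + (1)² + (-1)² + (1)² + (-1)² = 1 + 1 + 1 + 1 + 1 + 1 + 1 + 1 = 8.
(H·H^T)[5][3] = Σ_j H[5][j]·H[3][j] = (1)·(1) + (-1)·(-1) + (-1)·(1) + (1)·(-1) + (1)·(-1) + (-1)·(1) + (1)·(1) + (-1)·(-1) = 1 + 1 + -1 + -1 + -1 + -1 + 1 + 1 = 0.
So rows 5 and 3 are orthogonal; the diagonal entry equals n = 8.

(5,5) entry = 8; (5,3) entry = 0.


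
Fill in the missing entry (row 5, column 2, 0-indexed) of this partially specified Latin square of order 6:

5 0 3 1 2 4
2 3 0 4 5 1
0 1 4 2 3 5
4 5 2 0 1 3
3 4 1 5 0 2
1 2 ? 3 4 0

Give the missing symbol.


Row 5 contains symbols [0, 1, 2, 3, 4] — missing [5].
Column 2 contains symbols [0, 1, 2, 3, 4] — missing [5].
The missing symbol must appear in both missing sets; intersection = [5].
Therefore the hidden value is 5.

Missing value = 5.


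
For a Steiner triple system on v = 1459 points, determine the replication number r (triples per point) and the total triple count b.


An STS(v) is a 2-(v, 3, 1) BIBD: block size k = 3, λ = 1.
Replication: r(k − 1) = λ(v − 1) ⇒ r·2 = 1459 − 1 = 1458 ⇒ r = 729.
Block count: bk = vr ⇒ b·3 = 1459·729 = 1063611 ⇒ b = 354537.

r = 729, b = 354537.


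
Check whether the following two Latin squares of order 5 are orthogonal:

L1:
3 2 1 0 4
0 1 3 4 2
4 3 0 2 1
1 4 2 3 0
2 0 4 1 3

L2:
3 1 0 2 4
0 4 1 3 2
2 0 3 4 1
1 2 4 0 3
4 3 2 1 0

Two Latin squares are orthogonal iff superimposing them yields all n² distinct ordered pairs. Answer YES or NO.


Form the n² = 25 superimposed pairs (L1[i][j], L2[i][j]), row by row (rows and columns indexed from 0):
row 0: (3,3) (2,1) (1,0) (0,2) (4,4)
row 1: (0,0) (1,4) (3,1) (4,3) (2,2)
row 2: (4,2) (3,0) (0,3) (2,4) (1,1)
row 3: (1,1) (4,2) (2,4) (3,0) (0,3)
row 4: (2,4) (0,3) (4,2) (1,1) (3,0)
Orthogonality requires all 25 pairs distinct.
But the pair (1,1) repeats: cell (2,4) has L1 = 1, L2 = 1, and cell (3,0) has L1 = 1, L2 = 1.
A repeated pair means some other pair never occurs (only 15 distinct pairs out of 25), so the squares are not orthogonal.
Conclusion: NO.

NO


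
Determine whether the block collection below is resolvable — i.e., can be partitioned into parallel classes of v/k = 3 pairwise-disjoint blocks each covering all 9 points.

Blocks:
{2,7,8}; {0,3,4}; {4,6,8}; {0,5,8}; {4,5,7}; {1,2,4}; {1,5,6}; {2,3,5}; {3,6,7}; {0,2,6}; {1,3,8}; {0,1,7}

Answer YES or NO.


v = 9, block size k = 3, number of blocks = 12.
For resolvability, blocks must partition into parallel classes of size v/k = 3.
Total blocks must therefore be a multiple of 3: 12 = 3·4 + 0 ⇒ divisible ✓.
Greedy packing gives 4 candidate class(es). Each should be a full parallel class (size 3, covers all 9 points).
  Class 1 (3 blocks): {2,7,8}; {0,3,4}; {1,5,6}. Points covered: [0, 1, 2, 3, 4, 5, 6, 7, 8].
  Class 2 (3 blocks): {4,6,8}; {2,3,5}; {0,1,7}. Points covered: [0, 1, 2, 3, 4, 5, 6, 7, 8].
  Class 3 (3 blocks): {0,5,8}; {1,2,4}; {3,6,7}. Points covered: [0, 1, 2, 3, 4, 5, 6, 7, 8].
  Class 4 (3 blocks): {4,5,7}; {0,2,6}; {1,3,8}. Points covered: [0, 1, 2, 3, 4, 5, 6, 7, 8].
All classes full (size 3)? YES. All classes cover every point? YES.
Resolvable? YES.

YES


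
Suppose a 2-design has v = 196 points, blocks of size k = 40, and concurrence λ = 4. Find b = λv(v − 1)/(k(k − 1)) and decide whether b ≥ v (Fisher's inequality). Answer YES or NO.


b = λv(v − 1)/(k(k − 1)) = 4·196·195/(40·39) = 152880/1560 = 98.
Compare with v = 196: b < v, so Fisher's inequality fails.

NO


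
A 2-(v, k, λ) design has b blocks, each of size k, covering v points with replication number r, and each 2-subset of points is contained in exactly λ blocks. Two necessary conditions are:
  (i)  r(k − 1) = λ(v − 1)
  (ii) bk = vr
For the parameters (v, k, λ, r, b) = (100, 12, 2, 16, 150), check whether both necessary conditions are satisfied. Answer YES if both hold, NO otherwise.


Condition (i): r(k − 1) = 16·11 = 176; λ(v − 1) = 2·99 = 198. Match? NO.
Condition (ii): bk = 150·12 = 1800; vr = 100·16 = 1600. Match? NO.
Both conditions hold? NO.

NO


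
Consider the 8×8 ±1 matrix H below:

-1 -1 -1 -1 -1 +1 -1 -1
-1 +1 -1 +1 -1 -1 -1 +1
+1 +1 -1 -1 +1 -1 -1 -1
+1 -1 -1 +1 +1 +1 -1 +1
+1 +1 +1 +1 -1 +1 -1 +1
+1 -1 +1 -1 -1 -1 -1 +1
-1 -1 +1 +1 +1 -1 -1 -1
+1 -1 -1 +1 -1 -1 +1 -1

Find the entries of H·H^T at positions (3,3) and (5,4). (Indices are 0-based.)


Row 3 of H: [1, -1, -1, 1, 1, 1, -1, 1].
Row 4 of H: [1, 1, 1, 1, -1, 1, -1, 1].
Row 5 of H: [1, -1, 1, -1, -1, -1, -1, 1].
(H·H^T)[3][3] = Σ_j H[3][j]·H[3][j] = (1)² + (-1)² + (-1)² + (1)² + (1)² + (1)² + (-1)² + (1)² = 1 + 1 + 1 + 1 + 1 + 1 + 1 + 1 = 8.
(H·H^T)[5][4] = Σ_j H[5][j]·H[4][j] = (1)·(1) + (-1)·(1) + (1)·(1) + (-1)·(1) + (-1)·(-1) + (-1)·(1) + (-1)·(-1) + (1)·(1) = 1 + -1 + 1 + -1 + 1 + -1 + 1 + 1 = 2.
Rows 5 and 4 are not orthogonal (dot product = 2 ≠ 0), so H is not a Hadamard matrix.

(3,3) entry = 8; (5,4) entry = 2.


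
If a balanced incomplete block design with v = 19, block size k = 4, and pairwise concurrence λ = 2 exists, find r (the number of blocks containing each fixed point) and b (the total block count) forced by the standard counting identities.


Any 2-(v, k, λ) BIBD satisfies two necessary conditions:
  (i)  Each point sits in r blocks, and counting incidences through any fixed point gives r(k − 1) = λ(v − 1), so r = λ(v − 1)/(k − 1).
  (ii) Total incidences bk = vr, so b = vr/k.
Step 1: r = λ(v − 1)/(k − 1) = 2·(19 − 1)/(4 − 1) = 2·18/3 = 36/3 = 12.
Step 2: b = vr/k = 19·12/4 = 228/4 = 57.
Check integrality: r = 12 ∈ Z ✓, b = 57 ∈ Z ✓.
(These identities are necessary conditions: they determine r and b for any design with these parameters, but do not by themselves prove that one exists.)

r = 12, b = 57.


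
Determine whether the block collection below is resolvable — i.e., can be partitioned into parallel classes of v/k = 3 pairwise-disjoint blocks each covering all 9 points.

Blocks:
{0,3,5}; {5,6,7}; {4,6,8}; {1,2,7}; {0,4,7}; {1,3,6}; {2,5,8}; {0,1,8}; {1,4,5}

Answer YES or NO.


v = 9, block size k = 3, number of blocks = 9.
For resolvability, blocks must partition into parallel classes of size v/k = 3.
Total blocks must therefore be a multiple of 3: 9 = 3·3 + 0 ⇒ divisible ✓.
Consider block {5,6,7}. The only other block(s) in the collection disjoint from it are {0,1,8} — just 1 block(s). Any parallel class containing {5,6,7} would need 2 other blocks each disjoint from it, so no parallel class of size 3 can contain {5,6,7}.
Since every block must belong to some parallel class in a resolution, the collection cannot be partitioned into parallel classes.
Resolvable? NO.

NO


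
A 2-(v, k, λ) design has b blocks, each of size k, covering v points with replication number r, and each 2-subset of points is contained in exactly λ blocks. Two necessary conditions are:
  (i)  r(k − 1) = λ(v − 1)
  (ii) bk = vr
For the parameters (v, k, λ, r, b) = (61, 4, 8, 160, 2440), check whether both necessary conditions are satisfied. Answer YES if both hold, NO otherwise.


Condition (i): r(k − 1) = 160·3 = 480; λ(v − 1) = 8·60 = 480. Match? YES.
Condition (ii): bk = 2440·4 = 9760; vr = 61·160 = 9760. Match? YES.
Both conditions hold? YES.

YES


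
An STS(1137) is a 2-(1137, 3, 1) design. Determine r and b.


An STS(v) is a 2-(v, 3, 1) BIBD: block size k = 3, λ = 1.
Replication: r(k − 1) = λ(v − 1) ⇒ r·2 = 1137 − 1 = 1136 ⇒ r = 568.
Block count: b = v(v − 1)/6 = 1137·1136/6 = 1291632/6 = 215272.
(Check via bk = vr: 215272·3 = 645816 = 1137·568 = 645816 ✓.)

r = 568, b = 215272.


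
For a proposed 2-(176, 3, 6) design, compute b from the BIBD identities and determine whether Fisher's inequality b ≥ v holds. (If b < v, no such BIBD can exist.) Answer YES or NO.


b = λv(v − 1)/(k(k − 1)) = 6·176·175/(3·2) = 184800/6 = 30800.
Compare with v = 176: b ≥ v, so Fisher's inequality holds.

YES


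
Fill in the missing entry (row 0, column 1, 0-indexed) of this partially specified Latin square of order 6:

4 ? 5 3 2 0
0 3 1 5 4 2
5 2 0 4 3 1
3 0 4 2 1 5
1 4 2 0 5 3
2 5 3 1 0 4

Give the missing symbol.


Row 0 contains symbols [0, 2, 3, 4, 5] — missing [1].
Column 1 contains symbols [0, 2, 3, 4, 5] — missing [1].
The missing symbol must appear in both missing sets; intersection = [1].
Therefore the hidden value is 1.

Missing value = 1.


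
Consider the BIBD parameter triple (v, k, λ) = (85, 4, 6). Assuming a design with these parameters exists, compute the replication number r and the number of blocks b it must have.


Any 2-(v, k, λ) BIBD satisfies two necessary conditions:
  (i)  Each point sits in r blocks, and counting incidences through any fixed point gives r(k − 1) = λ(v − 1), so r = λ(v − 1)/(k − 1).
  (ii) Total incidences bk = vr, so b = vr/k.
Step 1: r = λ(v − 1)/(k − 1) = 6·(85 − 1)/(4 − 1) = 6·84/3 = 504/3 = 168.
Step 2: b = vr/k = 85·168/4 = 14280/4 = 3570.
Check integrality: r = 168 ∈ Z ✓, b = 3570 ∈ Z ✓.
(These identities are necessary conditions: they determine r and b for any design with these parameters, but do not by themselves prove that one exists.)

r = 168, b = 3570.


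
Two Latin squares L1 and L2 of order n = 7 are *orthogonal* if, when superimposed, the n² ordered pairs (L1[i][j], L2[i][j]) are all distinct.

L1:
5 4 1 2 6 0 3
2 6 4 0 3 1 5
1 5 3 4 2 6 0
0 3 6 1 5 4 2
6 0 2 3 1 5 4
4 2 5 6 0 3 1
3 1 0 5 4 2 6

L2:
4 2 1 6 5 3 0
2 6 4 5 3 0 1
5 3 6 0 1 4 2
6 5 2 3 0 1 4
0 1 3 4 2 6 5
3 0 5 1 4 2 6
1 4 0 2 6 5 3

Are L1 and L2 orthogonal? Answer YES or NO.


Form the n² = 49 superimposed pairs (L1[i][j], L2[i][j]), row by row (rows and columns indexed from 0):
row 0: (5,4) (4,2) (1,1) (2,6) (6,5) (0,3) (3,0)
row 1: (2,2) (6,6) (4,4) (0,5) (3,3) (1,0) (5,1)
row 2: (1,5) (5,3) (3,6) (4,0) (2,1) (6,4) (0,2)
row 3: (0,6) (3,5) (6,2) (1,3) (5,0) (4,1) (2,4)
row 4: (6,0) (0,1) (2,3) (3,4) (1,2) (5,6) (4,5)
row 5: (4,3) (2,0) (5,5) (6,1) (0,4) (3,2) (1,6)
row 6: (3,1) (1,4) (0,0) (5,2) (4,6) (2,5) (6,3)
Orthogonality requires all 49 pairs distinct.
Check by first coordinate: for each symbol s of L1, list the L2 entries in the n cells where L1 = s; they must all differ.
  L1 = 0: L2 entries (in reading order) 3, 5, 2, 6, 1, 4, 0 — all 7 distinct ✓
  L1 = 1: L2 entries (in reading order) 1, 0, 5, 3, 2, 6, 4 — all 7 distinct ✓
  L1 = 2: L2 entries (in reading order) 6, 2, 1, 4, 3, 0, 5 — all 7 distinct ✓
  L1 = 3: L2 entries (in reading order) 0, 3, 6, 5, 4, 2, 1 — all 7 distinct ✓
  L1 = 4: L2 entries (in reading order) 2, 4, 0, 1, 5, 3, 6 — all 7 distinct ✓
  L1 = 5: L2 entries (in reading order) 4, 1, 3, 0, 6, 5, 2 — all 7 distinct ✓
  L1 = 6: L2 entries (in reading order) 5, 6, 4, 2, 0, 1, 3 — all 7 distinct ✓
Every symbol of L1 meets every symbol of L2 exactly once, so all 49 pairs are distinct (49 of 49).
Conclusion: YES.

YES


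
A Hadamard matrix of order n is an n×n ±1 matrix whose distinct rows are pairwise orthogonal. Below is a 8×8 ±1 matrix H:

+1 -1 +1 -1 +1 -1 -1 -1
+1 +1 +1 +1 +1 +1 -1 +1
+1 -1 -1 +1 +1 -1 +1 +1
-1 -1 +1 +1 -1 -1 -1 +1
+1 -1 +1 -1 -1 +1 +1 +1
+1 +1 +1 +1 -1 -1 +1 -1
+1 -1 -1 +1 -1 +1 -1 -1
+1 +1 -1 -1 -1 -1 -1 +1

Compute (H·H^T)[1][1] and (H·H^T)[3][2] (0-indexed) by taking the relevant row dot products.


Row 1 of H: [1, 1, 1, 1, 1, 1, -1, 1].
Row 2 of H: [1, -1, -1, 1, 1, -1, 1, 1].
Row 3 of H: [-1, -1, 1, 1, -1, -1, -1, 1].
(H·H^T)[1][1] = Σ_j H[1][j]·H[1][j] = (1)² + (1)² + (1)² + (1)² + (1)² + (1)² + (-1)² + (1)² = 1 + 1 + 1 + 1 + 1 + 1 + 1 + 1 = 8.
(H·H^T)[3][2] = Σ_j H[3][j]·H[2][j] = (-1)·(1) + (-1)·(-1) + (1)·(-1) + (1)·(1) + (-1)·(1) + (-1)·(-1) + (-1)·(1) + (1)·(1) = -1 + 1 + -1 + 1 + -1 + 1 + -1 + 1 = 0.
So rows 3 and 2 are orthogonal; the diagonal entry equals n = 8.

(1,1) entry = 8; (3,2) entry = 0.


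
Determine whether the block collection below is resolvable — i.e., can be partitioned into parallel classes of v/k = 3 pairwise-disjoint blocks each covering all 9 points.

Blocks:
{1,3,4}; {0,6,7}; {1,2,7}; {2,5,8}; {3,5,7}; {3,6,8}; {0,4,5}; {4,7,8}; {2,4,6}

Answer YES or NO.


v = 9, block size k = 3, number of blocks = 9.
For resolvability, blocks must partition into parallel classes of size v/k = 3.
Total blocks must therefore be a multiple of 3: 9 = 3·3 + 0 ⇒ divisible ✓.
Consider block {3,5,7}. The only other block(s) in the collection disjoint from it are {2,4,6} — just 1 block(s). Any parallel class containing {3,5,7} would need 2 other blocks each disjoint from it, so no parallel class of size 3 can contain {3,5,7}.
Since every block must belong to some parallel class in a resolution, the collection cannot be partitioned into parallel classes.
Resolvable? NO.

NO


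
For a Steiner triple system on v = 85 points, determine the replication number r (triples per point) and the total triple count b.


An STS(v) is a 2-(v, 3, 1) BIBD: block size k = 3, λ = 1.
Replication: r(k − 1) = λ(v − 1) ⇒ r·2 = 85 − 1 = 84 ⇒ r = 42.
Block count: bk = vr ⇒ b·3 = 85·42 = 3570 ⇒ b = 1190.

r = 42, b = 1190.


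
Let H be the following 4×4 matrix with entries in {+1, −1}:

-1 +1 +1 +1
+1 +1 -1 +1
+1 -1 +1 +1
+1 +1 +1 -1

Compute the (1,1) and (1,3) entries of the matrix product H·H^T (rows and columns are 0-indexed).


Row 1 of H: [1, 1, -1, 1].
Row 3 of H: [1, 1, 1, -1].
(H·H^T)[1][1] = Σ_j H[1][j]·H[1][j] = (1)² + (1)² + (-1)² + (1)² = 1 + 1 + 1 + 1 = 4.
(H·H^T)[1][3] = Σ_j H[1][j]·H[3][j] = (1)·(1) + (1)·(1) + (-1)·(1) + (1)·(-1) = 1 + 1 + -1 + -1 = 0.
So rows 1 and 3 are orthogonal; the diagonal entry equals n = 4.

(1,1) entry = 4; (1,3) entry = 0.


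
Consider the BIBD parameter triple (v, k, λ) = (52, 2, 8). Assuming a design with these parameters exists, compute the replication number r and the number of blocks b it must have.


Any 2-(v, k, λ) BIBD satisfies two necessary conditions:
  (i)  Each point sits in r blocks, and counting incidences through any fixed point gives r(k − 1) = λ(v − 1), so r = λ(v − 1)/(k − 1).
  (ii) Total incidences bk = vr, so b = vr/k.
Step 1: r = λ(v − 1)/(k − 1) = 8·(52 − 1)/(2 − 1) = 8·51/1 = 408/1 = 408.
Step 2: b = vr/k = 52·408/2 = 21216/2 = 10608.
Check integrality: r = 408 ∈ Z ✓, b = 10608 ∈ Z ✓.
(These identities are necessary conditions: they determine r and b for any design with these parameters, but do not by themselves prove that one exists.)

r = 408, b = 10608.


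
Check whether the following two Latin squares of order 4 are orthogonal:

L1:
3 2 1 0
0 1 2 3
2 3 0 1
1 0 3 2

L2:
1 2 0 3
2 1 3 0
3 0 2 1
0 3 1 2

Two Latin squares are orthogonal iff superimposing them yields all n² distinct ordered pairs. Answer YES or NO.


Form the n² = 16 superimposed pairs (L1[i][j], L2[i][j]), row by row (rows and columns indexed from 0):
row 0: (3,1) (2,2) (1,0) (0,3)
row 1: (0,2) (1,1) (2,3) (3,0)
row 2: (2,3) (3,0) (0,2) (1,1)
row 3: (1,0) (0,3) (3,1) (2,2)
Orthogonality requires all 16 pairs distinct.
But the pair (2,3) repeats: cell (1,2) has L1 = 2, L2 = 3, and cell (2,0) has L1 = 2, L2 = 3.
A repeated pair means some other pair never occurs (only 8 distinct pairs out of 16), so the squares are not orthogonal.
Conclusion: NO.

NO


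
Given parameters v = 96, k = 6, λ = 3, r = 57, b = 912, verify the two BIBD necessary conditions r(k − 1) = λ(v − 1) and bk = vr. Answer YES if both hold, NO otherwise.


Condition (i): r(k − 1) = 57·5 = 285; λ(v − 1) = 3·95 = 285. Match? YES.
Condition (ii): bk = 912·6 = 5472; vr = 96·57 = 5472. Match? YES.
Both conditions hold? YES.

YES


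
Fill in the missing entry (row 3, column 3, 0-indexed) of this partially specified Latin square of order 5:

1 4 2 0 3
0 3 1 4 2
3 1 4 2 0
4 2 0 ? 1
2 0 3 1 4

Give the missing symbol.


Row 3 contains symbols [0, 1, 2, 4] — missing [3].
Column 3 contains symbols [0, 1, 2, 4] — missing [3].
The missing symbol must appear in both missing sets; intersection = [3].
Therefore the hidden value is 3.

Missing value = 3.


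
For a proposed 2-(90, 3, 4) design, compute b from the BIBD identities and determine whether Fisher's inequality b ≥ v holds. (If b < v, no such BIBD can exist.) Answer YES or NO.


b = λv(v − 1)/(k(k − 1)) = 4·90·89/(3·2) = 32040/6 = 5340.
Compare with v = 90: b ≥ v, so Fisher's inequality holds.

YES


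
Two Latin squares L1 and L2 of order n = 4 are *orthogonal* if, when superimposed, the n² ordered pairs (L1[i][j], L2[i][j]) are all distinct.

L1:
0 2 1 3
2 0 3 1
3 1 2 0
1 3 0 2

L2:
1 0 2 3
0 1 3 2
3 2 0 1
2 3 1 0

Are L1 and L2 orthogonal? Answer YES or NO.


Form the n² = 16 superimposed pairs (L1[i][j], L2[i][j]), row by row (rows and columns indexed from 0):
row 0: (0,1) (2,0) (1,2) (3,3)
row 1: (2,0) (0,1) (3,3) (1,2)
row 2: (3,3) (1,2) (2,0) (0,1)
row 3: (1,2) (3,3) (0,1) (2,0)
Orthogonality requires all 16 pairs distinct.
But the pair (2,0) repeats: cell (0,1) has L1 = 2, L2 = 0, and cell (1,0) has L1 = 2, L2 = 0.
A repeated pair means some other pair never occurs (only 4 distinct pairs out of 16), so the squares are not orthogonal.
Conclusion: NO.

NO


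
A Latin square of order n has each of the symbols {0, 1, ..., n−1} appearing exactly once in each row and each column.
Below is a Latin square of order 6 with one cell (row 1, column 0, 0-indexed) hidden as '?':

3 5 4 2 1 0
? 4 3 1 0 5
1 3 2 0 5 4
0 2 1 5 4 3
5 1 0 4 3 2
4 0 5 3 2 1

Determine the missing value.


Row 1 contains symbols [0, 1, 3, 4, 5] — missing [2].
Column 0 contains symbols [0, 1, 3, 4, 5] — missing [2].
The missing symbol must appear in both missing sets; intersection = [2].
Therefore the hidden value is 2.

Missing value = 2.


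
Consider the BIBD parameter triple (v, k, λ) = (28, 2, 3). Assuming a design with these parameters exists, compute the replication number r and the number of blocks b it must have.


Any 2-(v, k, λ) BIBD satisfies two necessary conditions:
  (i)  Each point sits in r blocks, and counting incidences through any fixed point gives r(k − 1) = λ(v − 1), so r = λ(v − 1)/(k − 1).
  (ii) Total incidences bk = vr, so b = vr/k.
Step 1: r = λ(v − 1)/(k − 1) = 3·(28 − 1)/(2 − 1) = 3·27/1 = 81/1 = 81.
Step 2: b = vr/k = 28·81/2 = 2268/2 = 1134.
Check integrality: r = 81 ∈ Z ✓, b = 1134 ∈ Z ✓.
(These identities are necessary conditions: they determine r and b for any design with these parameters, but do not by themselves prove that one exists.)

r = 81, b = 1134.


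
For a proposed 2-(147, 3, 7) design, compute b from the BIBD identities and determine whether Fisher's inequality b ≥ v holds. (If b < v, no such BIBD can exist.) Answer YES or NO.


r = λ(v − 1)/(k − 1) = 7·146/2 = 511.
b = vr/k = 147·511/3 = 25039.
Fisher's inequality: b ≥ v ⇔ 25039 ≥ 147? YES.

YES


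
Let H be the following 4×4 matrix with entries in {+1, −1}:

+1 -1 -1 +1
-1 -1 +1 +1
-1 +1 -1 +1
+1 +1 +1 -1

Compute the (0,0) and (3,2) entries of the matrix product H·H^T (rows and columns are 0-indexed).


Row 0 of H: [1, -1, -1, 1].
Row 2 of H: [-1, 1, -1, 1].
Row 3 of H: [1, 1, 1, -1].
(H·H^T)[0][0] = Σ_j H[0][j]·H[0][j] = (1)² + (-1)² + (-1)² + (1)² = 1 + 1 + 1 + 1 = 4.
(H·H^T)[3][2] = Σ_j H[3][j]·H[2][j] = (1)·(-1) + (1)·(1) + (1)·(-1) + (-1)·(1) = -1 + 1 + -1 + -1 = -2.
Rows 3 and 2 are not orthogonal (dot product = -2 ≠ 0), so H is not a Hadamard matrix.

(0,0) entry = 4; (3,2) entry = -2.


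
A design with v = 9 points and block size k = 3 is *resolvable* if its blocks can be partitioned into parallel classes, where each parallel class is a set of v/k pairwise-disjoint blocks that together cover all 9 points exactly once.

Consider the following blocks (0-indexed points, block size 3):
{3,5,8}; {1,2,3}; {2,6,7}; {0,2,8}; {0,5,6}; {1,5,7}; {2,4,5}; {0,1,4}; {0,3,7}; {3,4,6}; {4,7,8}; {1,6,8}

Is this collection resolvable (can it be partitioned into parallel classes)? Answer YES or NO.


v = 9, block size k = 3, number of blocks = 12.
For resolvability, blocks must partition into parallel classes of size v/k = 3.
Total blocks must therefore be a multiple of 3: 12 = 3·4 + 0 ⇒ divisible ✓.
Greedy packing gives 4 candidate class(es). Each should be a full parallel class (size 3, covers all 9 points).
  Class 1 (3 blocks): {3,5,8}; {2,6,7}; {0,1,4}. Points covered: [0, 1, 2, 3, 4, 5, 6, 7, 8].
  Class 2 (3 blocks): {1,2,3}; {0,5,6}; {4,7,8}. Points covered: [0, 1, 2, 3, 4, 5, 6, 7, 8].
  Class 3 (3 blocks): {0,2,8}; {1,5,7}; {3,4,6}. Points covered: [0, 1, 2, 3, 4, 5, 6, 7, 8].
  Class 4 (3 blocks): {2,4,5}; {0,3,7}; {1,6,8}. Points covered: [0, 1, 2, 3, 4, 5, 6, 7, 8].
All classes full (size 3)? YES. All classes cover every point? YES.
Resolvable? YES.

YES


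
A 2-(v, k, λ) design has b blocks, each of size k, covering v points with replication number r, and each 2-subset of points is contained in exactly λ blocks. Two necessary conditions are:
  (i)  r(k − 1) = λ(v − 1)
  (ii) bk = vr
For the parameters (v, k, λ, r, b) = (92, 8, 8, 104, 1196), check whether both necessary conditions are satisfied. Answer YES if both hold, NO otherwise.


Condition (i): r(k − 1) = 104·7 = 728; λ(v − 1) = 8·91 = 728. Match? YES.
Condition (ii): bk = 1196·8 = 9568; vr = 92·104 = 9568. Match? YES.
Both conditions hold? YES.

YES


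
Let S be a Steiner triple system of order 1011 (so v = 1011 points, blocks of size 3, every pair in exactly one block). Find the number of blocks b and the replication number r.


An STS(v) is a 2-(v, 3, 1) BIBD: block size k = 3, λ = 1.
Replication: r(k − 1) = λ(v − 1) ⇒ r·2 = 1011 − 1 = 1010 ⇒ r = 505.
Block count: bk = vr ⇒ b·3 = 1011·505 = 510555 ⇒ b = 170185.

r = 505, b = 170185.


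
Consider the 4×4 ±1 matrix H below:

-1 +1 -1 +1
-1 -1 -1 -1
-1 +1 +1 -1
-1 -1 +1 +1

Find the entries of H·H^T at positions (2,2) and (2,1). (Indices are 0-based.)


Row 1 of H: [-1, -1, -1, -1].
Row 2 of H: [-1, 1, 1, -1].
(H·H^T)[2][2] = Σ_j H[2][j]·H[2][j] = (-1)² + (1)² + (1)² + (-1)² = 1 + 1 + 1 + 1 = 4.
(H·H^T)[2][1] = Σ_j H[2][j]·H[1][j] = (-1)·(-1) + (1)·(-1) + (1)·(-1) + (-1)·(-1) = 1 + -1 + -1 + 1 = 0.
So rows 2 and 1 are orthogonal; the diagonal entry equals n = 4.

(2,2) entry = 4; (2,1) entry = 0.


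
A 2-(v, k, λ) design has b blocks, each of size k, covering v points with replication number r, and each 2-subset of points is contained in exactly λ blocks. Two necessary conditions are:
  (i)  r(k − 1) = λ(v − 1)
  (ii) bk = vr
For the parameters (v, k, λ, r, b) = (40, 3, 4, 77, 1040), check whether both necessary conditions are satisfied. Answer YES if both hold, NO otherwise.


Condition (i): r(k − 1) = 77·2 = 154; λ(v − 1) = 4·39 = 156. Match? NO.
Condition (ii): bk = 1040·3 = 3120; vr = 40·77 = 3080. Match? NO.
Both conditions hold? NO.

NO


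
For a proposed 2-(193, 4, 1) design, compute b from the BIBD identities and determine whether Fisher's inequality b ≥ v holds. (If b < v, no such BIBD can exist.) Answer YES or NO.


b = λv(v − 1)/(k(k − 1)) = 1·193·192/(4·3) = 37056/12 = 3088.
Compare with v = 193: b ≥ v, so Fisher's inequality holds.

YES


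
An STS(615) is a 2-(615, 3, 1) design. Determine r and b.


An STS(v) is a 2-(v, 3, 1) BIBD: block size k = 3, λ = 1.
Replication: r(k − 1) = λ(v − 1) ⇒ r·2 = 615 − 1 = 614 ⇒ r = 307.
Block count: bk = vr ⇒ b·3 = 615·307 = 188805 ⇒ b = 62935.
(Check via b = v(v − 1)/6 = 615·614/6 = 377610/6 = 62935.)

r = 307, b = 62935.


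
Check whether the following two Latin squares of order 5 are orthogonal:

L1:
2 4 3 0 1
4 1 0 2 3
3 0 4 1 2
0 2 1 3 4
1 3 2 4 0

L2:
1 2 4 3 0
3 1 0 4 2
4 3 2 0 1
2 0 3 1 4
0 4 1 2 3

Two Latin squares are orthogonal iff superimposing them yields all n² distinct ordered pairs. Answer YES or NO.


Form the n² = 25 superimposed pairs (L1[i][j], L2[i][j]), row by row (rows and columns indexed from 0):
row 0: (2,1) (4,2) (3,4) (0,3) (1,0)
row 1: (4,3) (1,1) (0,0) (2,4) (3,2)
row 2: (3,4) (0,3) (4,2) (1,0) (2,1)
row 3: (0,2) (2,0) (1,3) (3,1) (4,4)
row 4: (1,0) (3,4) (2,1) (4,2) (0,3)
Orthogonality requires all 25 pairs distinct.
But the pair (3,4) repeats: cell (0,2) has L1 = 3, L2 = 4, and cell (2,0) has L1 = 3, L2 = 4.
A repeated pair means some other pair never occurs (only 15 distinct pairs out of 25), so the squares are not orthogonal.
Conclusion: NO.

NO


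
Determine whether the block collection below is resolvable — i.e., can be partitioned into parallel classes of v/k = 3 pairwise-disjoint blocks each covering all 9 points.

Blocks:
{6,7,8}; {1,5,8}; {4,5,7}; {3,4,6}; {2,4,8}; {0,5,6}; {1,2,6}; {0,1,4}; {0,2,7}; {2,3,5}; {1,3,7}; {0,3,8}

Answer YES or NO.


v = 9, block size k = 3, number of blocks = 12.
For resolvability, blocks must partition into parallel classes of size v/k = 3.
Total blocks must therefore be a multiple of 3: 12 = 3·4 + 0 ⇒ divisible ✓.
Greedy packing gives 4 candidate class(es). Each should be a full parallel class (size 3, covers all 9 points).
  Class 1 (3 blocks): {6,7,8}; {0,1,4}; {2,3,5}. Points covered: [0, 1, 2, 3, 4, 5, 6, 7, 8].
  Class 2 (3 blocks): {1,5,8}; {3,4,6}; {0,2,7}. Points covered: [0, 1, 2, 3, 4, 5, 6, 7, 8].
  Class 3 (3 blocks): {4,5,7}; {1,2,6}; {0,3,8}. Points covered: [0, 1, 2, 3, 4, 5, 6, 7, 8].
  Class 4 (3 blocks): {2,4,8}; {0,5,6}; {1,3,7}. Points covered: [0, 1, 2, 3, 4, 5, 6, 7, 8].
All classes full (size 3)? YES. All classes cover every point? YES.
Resolvable? YES.

YES


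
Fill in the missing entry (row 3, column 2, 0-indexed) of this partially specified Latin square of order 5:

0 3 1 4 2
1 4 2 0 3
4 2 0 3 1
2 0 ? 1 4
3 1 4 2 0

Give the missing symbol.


Row 3 contains symbols [0, 1, 2, 4] — missing [3].
Column 2 contains symbols [0, 1, 2, 4] — missing [3].
The missing symbol must appear in both missing sets; intersection = [3].
Therefore the hidden value is 3.

Missing value = 3.


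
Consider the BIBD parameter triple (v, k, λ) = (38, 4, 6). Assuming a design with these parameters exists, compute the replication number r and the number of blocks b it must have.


Any 2-(v, k, λ) BIBD satisfies two necessary conditions:
  (i)  Each point sits in r blocks, and counting incidences through any fixed point gives r(k − 1) = λ(v − 1), so r = λ(v − 1)/(k − 1).
  (ii) Total incidences bk = vr, so b = vr/k.
Step 1: r = λ(v − 1)/(k − 1) = 6·(38 − 1)/(4 − 1) = 6·37/3 = 222/3 = 74.
Step 2: b = vr/k = 38·74/4 = 2812/4 = 703.
Check integrality: r = 74 ∈ Z ✓, b = 703 ∈ Z ✓.
(These identities are necessary conditions: they determine r and b for any design with these parameters, but do not by themselves prove that one exists.)

r = 74, b = 703.


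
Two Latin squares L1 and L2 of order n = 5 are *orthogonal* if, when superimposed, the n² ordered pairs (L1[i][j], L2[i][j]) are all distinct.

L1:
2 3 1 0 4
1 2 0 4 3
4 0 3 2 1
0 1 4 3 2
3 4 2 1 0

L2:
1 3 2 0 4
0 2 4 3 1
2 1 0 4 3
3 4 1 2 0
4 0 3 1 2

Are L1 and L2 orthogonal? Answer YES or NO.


Form the n² = 25 superimposed pairs (L1[i][j], L2[i][j]), row by row (rows and columns indexed from 0):
row 0: (2,1) (3,3) (1,2) (0,0) (4,4)
row 1: (1,0) (2,2) (0,4) (4,3) (3,1)
row 2: (4,2) (0,1) (3,0) (2,4) (1,3)
row 3: (0,3) (1,4) (4,1) (3,2) (2,0)
row 4: (3,4) (4,0) (2,3) (1,1) (0,2)
Orthogonality requires all 25 pairs distinct.
Check by first coordinate: for each symbol s of L1, list the L2 entries in the n cells where L1 = s; they must all differ.
  L1 = 0: L2 entries (in reading order) 0, 4, 1, 3, 2 — all 5 distinct ✓
  L1 = 1: L2 entries (in reading order) 2, 0, 3, 4, 1 — all 5 distinct ✓
  L1 = 2: L2 entries (in reading order) 1, 2, 4, 0, 3 — all 5 distinct ✓
  L1 = 3: L2 entries (in reading order) 3, 1, 0, 2, 4 — all 5 distinct ✓
  L1 = 4: L2 entries (in reading order) 4, 3, 2, 1, 0 — all 5 distinct ✓
Every symbol of L1 meets every symbol of L2 exactly once, so all 25 pairs are distinct (25 of 25).
Conclusion: YES.

YES


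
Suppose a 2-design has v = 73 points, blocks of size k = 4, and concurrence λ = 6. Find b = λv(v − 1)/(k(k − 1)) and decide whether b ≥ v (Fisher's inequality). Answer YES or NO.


r = λ(v − 1)/(k − 1) = 6·72/3 = 144.
b = vr/k = 73·144/4 = 2628.
Fisher's inequality: b ≥ v ⇔ 2628 ≥ 73? YES.

YES


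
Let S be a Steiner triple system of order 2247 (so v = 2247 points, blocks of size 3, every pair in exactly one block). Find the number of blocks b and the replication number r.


An STS(v) is a 2-(v, 3, 1) BIBD: block size k = 3, λ = 1.
Replication: r(k − 1) = λ(v − 1) ⇒ r·2 = 2247 − 1 = 2246 ⇒ r = 1123.
Block count: bk = vr ⇒ b·3 = 2247·1123 = 2523381 ⇒ b = 841127.
(Check via b = v(v − 1)/6 = 2247·2246/6 = 5046762/6 = 841127.)

r = 1123, b = 841127.


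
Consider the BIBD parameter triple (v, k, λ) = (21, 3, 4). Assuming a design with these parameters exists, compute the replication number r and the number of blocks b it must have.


Any 2-(v, k, λ) BIBD satisfies two necessary conditions:
  (i)  Each point sits in r blocks, and counting incidences through any fixed point gives r(k − 1) = λ(v − 1), so r = λ(v − 1)/(k − 1).
  (ii) Total incidences bk = vr, so b = vr/k.
Step 1: r = λ(v − 1)/(k − 1) = 4·(21 − 1)/(3 − 1) = 4·20/2 = 80/2 = 40.
Step 2: b = vr/k = 21·40/3 = 840/3 = 280.
Check integrality: r = 40 ∈ Z ✓, b = 280 ∈ Z ✓.
(These identities are necessary conditions: they determine r and b for any design with these parameters, but do not by themselves prove that one exists.)

r = 40, b = 280.


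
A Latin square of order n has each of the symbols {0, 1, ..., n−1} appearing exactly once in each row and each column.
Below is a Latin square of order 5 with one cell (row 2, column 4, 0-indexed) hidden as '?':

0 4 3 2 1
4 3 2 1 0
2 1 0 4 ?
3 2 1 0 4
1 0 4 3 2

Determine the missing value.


Row 2 contains symbols [0, 1, 2, 4] — missing [3].
Column 4 contains symbols [0, 1, 2, 4] — missing [3].
The missing symbol must appear in both missing sets; intersection = [3].
Therefore the hidden value is 3.

Missing value = 3.
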